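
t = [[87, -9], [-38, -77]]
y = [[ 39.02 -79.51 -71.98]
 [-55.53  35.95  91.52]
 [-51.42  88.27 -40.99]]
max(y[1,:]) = 91.52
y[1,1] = 35.95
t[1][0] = -38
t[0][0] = 87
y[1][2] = 91.52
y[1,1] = 35.95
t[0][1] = -9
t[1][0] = -38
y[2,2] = -40.99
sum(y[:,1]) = 44.709999999999994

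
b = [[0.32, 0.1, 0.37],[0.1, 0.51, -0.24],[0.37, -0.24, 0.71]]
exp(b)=[[1.49, 0.08, 0.62], [0.08, 1.72, -0.43], [0.62, -0.43, 2.21]]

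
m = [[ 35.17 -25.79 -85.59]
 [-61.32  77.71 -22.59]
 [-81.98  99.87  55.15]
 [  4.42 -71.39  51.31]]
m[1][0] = -61.32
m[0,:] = [35.17, -25.79, -85.59]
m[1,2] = -22.59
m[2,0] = -81.98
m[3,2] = 51.31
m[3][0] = 4.42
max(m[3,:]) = 51.31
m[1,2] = -22.59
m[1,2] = -22.59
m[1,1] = 77.71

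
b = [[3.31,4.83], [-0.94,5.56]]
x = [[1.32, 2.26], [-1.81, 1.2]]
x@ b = [[2.24, 18.94], [-7.12, -2.07]]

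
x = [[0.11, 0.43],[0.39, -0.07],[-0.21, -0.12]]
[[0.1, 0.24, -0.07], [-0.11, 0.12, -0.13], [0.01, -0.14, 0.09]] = x@ [[-0.24, 0.4, -0.36], [0.30, 0.45, -0.08]]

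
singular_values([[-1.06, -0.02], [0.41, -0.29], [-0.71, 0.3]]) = [1.36, 0.34]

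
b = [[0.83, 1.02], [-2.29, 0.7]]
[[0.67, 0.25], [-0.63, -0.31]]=b @ [[0.38, 0.17], [0.35, 0.11]]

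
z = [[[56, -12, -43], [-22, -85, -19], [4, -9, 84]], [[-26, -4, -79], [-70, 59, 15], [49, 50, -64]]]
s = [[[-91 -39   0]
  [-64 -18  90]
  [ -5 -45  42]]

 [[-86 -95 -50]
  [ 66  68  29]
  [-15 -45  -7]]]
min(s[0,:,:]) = -91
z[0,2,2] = 84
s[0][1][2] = 90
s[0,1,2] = 90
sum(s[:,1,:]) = 171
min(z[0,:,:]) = -85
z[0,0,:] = [56, -12, -43]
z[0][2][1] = -9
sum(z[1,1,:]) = 4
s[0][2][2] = 42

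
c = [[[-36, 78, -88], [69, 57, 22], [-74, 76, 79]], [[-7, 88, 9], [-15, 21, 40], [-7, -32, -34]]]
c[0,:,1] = [78, 57, 76]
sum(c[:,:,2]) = 28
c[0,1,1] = 57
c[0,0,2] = -88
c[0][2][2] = 79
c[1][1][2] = 40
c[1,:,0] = [-7, -15, -7]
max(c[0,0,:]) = 78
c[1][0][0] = -7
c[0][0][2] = -88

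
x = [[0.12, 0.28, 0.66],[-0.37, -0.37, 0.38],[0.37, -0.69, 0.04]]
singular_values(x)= [0.84, 0.76, 0.52]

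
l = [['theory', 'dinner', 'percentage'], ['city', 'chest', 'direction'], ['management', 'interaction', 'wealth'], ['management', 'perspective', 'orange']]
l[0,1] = 'dinner'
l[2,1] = 'interaction'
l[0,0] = 'theory'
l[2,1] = 'interaction'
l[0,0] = 'theory'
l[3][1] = 'perspective'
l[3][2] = 'orange'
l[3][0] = 'management'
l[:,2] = ['percentage', 'direction', 'wealth', 'orange']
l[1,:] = ['city', 'chest', 'direction']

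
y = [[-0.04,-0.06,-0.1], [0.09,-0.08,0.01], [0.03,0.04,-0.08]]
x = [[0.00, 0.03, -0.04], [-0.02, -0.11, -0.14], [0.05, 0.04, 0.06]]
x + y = [[-0.04, -0.03, -0.14], [0.07, -0.19, -0.13], [0.08, 0.08, -0.02]]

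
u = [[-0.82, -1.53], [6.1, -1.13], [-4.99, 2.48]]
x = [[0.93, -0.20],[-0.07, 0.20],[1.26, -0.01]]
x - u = [[1.75, 1.33], [-6.17, 1.33], [6.25, -2.49]]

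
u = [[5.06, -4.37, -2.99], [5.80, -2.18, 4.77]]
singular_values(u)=[9.07, 5.7]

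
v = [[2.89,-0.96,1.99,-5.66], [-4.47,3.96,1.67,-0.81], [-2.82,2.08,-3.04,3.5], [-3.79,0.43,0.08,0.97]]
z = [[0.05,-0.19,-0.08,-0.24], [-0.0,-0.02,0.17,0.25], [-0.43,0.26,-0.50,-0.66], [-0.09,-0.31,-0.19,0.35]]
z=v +[[-2.84, 0.77, -2.07, 5.42], [4.47, -3.98, -1.5, 1.06], [2.39, -1.82, 2.54, -4.16], [3.7, -0.74, -0.27, -0.62]]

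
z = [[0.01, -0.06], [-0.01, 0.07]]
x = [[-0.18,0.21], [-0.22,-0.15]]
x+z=[[-0.17, 0.15], [-0.23, -0.08]]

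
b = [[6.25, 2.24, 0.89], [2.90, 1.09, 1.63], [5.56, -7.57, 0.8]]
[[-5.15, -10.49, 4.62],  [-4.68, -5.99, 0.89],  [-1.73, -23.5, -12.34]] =b @[[-0.45, -2.07, 0.28], [-0.3, 1.48, 1.72], [-1.87, -0.98, -1.1]]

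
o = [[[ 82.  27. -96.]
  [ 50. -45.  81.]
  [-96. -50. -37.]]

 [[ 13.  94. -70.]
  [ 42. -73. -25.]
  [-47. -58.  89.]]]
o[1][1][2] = -25.0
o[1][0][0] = 13.0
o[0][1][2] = 81.0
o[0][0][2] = -96.0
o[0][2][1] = -50.0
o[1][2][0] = -47.0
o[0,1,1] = -45.0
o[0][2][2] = -37.0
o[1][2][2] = 89.0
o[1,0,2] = -70.0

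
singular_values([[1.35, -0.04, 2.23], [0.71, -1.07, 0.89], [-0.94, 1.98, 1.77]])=[3.19, 2.6, 0.48]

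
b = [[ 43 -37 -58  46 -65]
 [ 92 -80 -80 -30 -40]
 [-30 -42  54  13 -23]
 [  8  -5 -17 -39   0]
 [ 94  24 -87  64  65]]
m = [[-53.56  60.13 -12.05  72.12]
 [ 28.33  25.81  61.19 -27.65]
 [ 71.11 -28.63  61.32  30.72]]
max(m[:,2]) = 61.32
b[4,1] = 24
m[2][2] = 61.32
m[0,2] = -12.05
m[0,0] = -53.56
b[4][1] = 24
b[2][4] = -23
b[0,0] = 43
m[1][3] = -27.65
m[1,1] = 25.81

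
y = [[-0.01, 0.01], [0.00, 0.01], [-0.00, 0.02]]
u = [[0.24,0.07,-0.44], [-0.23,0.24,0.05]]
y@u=[[-0.00, 0.00, 0.0], [-0.0, 0.0, 0.0], [-0.0, 0.00, 0.00]]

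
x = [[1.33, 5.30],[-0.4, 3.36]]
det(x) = 6.59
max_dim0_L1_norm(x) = 8.66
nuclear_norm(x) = 7.38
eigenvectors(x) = [[(0.96+0j),(0.96-0j)], [(0.18+0.19j),(0.18-0.19j)]]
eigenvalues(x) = [(2.34+1.04j), (2.34-1.04j)]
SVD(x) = [[0.86,0.51], [0.51,-0.86]] @ diag([6.342663565177464, 1.0388064781133712]) @ [[0.15, 0.99], [0.99, -0.15]]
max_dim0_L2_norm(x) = 6.28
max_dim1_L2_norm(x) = 5.46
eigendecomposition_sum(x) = [[(0.66+1.66j), 2.65-5.95j], [(-0.2+0.45j), 1.68-0.62j]] + [[0.67-1.66j, 2.65+5.95j], [(-0.2-0.45j), 1.68+0.62j]]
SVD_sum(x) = [[0.8, 5.38],[0.48, 3.23]] + [[0.53, -0.08], [-0.88, 0.13]]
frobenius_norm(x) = 6.43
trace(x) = 4.69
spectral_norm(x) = 6.34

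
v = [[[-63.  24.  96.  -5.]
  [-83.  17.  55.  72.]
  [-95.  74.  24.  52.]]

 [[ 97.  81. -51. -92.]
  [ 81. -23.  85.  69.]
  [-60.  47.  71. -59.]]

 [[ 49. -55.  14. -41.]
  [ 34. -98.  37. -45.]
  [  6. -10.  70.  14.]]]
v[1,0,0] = 97.0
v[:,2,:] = [[-95.0, 74.0, 24.0, 52.0], [-60.0, 47.0, 71.0, -59.0], [6.0, -10.0, 70.0, 14.0]]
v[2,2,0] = 6.0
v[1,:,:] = [[97.0, 81.0, -51.0, -92.0], [81.0, -23.0, 85.0, 69.0], [-60.0, 47.0, 71.0, -59.0]]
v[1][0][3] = -92.0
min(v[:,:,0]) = -95.0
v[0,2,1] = 74.0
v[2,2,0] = 6.0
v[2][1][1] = -98.0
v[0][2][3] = 52.0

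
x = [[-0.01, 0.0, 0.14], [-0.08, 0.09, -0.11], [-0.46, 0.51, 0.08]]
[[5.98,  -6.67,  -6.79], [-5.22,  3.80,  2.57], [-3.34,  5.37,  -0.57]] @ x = [[3.6, -4.06, 1.03], [-1.43, 1.65, -0.94], [-0.13, 0.19, -1.1]]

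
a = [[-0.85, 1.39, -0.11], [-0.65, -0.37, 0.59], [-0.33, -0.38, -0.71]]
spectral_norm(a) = 1.64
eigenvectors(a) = [[(-0.72+0j),  (-0.72-0j),  0.67+0.00j], [-0.18-0.57j,  (-0.18+0.57j),  (-0.01+0j)], [0.26-0.23j,  (0.26+0.23j),  (0.75+0j)]]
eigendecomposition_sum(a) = [[(-0.28+0.33j), (0.57+0.41j), 0.26-0.29j], [-0.33-0.14j, (-0.18+0.55j), 0.29+0.13j], [(-0-0.21j), (-0.33+0.03j), -0.00+0.18j]] + [[(-0.28-0.33j), (0.57-0.41j), 0.26+0.29j], [-0.33+0.14j, -0.18-0.55j, (0.29-0.13j)], [-0.00+0.21j, -0.33-0.03j, (-0-0.18j)]] + [[(-0.29+0j),  (0.25+0j),  (-0.63+0j)], [(0.01-0j),  (-0-0j),  (0.01-0j)], [-0.32+0.00j,  (0.29+0j),  (-0.71+0j)]]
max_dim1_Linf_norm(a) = 1.39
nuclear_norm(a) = 3.45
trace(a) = -1.93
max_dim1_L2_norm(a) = 1.63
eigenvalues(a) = [(-0.47+1.06j), (-0.47-1.06j), (-1+0j)]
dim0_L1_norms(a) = [1.83, 2.14, 1.41]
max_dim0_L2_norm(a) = 1.49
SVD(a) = [[-1.00, -0.02, -0.09],[0.01, 0.94, -0.33],[0.09, -0.33, -0.94]] @ diag([1.637649839877295, 0.9645508345514823, 0.8481419041150547]) @ [[0.49, -0.87, 0.03], [-0.51, -0.26, 0.82], [0.71, 0.42, 0.57]]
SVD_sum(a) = [[-0.81, 1.42, -0.05], [0.01, -0.02, 0.00], [0.07, -0.12, 0.0]] + [[0.01, 0.0, -0.01], [-0.46, -0.23, 0.75], [0.16, 0.08, -0.26]] + [[-0.05, -0.03, -0.04], [-0.20, -0.12, -0.16], [-0.56, -0.34, -0.45]]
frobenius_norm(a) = 2.08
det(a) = -1.34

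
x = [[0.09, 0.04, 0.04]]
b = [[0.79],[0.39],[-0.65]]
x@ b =[[0.06]]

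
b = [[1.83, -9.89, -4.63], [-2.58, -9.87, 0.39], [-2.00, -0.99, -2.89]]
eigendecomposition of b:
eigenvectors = [[-0.96, 0.62, 0.47], [0.18, 0.75, -0.14], [0.23, 0.22, 0.87]]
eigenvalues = [4.74, -11.87, -3.8]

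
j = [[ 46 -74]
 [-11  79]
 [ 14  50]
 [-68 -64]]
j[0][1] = -74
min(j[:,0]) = -68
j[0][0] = 46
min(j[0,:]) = -74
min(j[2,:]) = 14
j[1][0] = -11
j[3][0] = -68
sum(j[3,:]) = -132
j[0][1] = -74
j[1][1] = 79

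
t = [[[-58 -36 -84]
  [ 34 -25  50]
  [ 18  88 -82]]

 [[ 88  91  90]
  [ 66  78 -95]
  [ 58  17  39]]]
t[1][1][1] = 78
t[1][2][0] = 58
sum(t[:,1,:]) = 108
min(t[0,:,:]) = -84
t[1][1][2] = -95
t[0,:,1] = [-36, -25, 88]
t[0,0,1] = -36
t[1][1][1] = 78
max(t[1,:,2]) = 90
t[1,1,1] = 78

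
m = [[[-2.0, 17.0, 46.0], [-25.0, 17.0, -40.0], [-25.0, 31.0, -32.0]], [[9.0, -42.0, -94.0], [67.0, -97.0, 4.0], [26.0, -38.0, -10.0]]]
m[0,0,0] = -2.0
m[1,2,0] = 26.0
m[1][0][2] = -94.0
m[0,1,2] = -40.0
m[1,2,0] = 26.0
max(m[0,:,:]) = 46.0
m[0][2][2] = -32.0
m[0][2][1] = 31.0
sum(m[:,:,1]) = -112.0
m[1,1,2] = 4.0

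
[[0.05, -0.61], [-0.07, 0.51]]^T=[[0.05, -0.07], [-0.61, 0.51]]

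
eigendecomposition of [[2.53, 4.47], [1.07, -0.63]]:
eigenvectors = [[0.97,-0.72], [0.24,0.69]]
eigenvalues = [3.65, -1.75]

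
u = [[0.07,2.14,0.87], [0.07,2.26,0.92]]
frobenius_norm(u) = 3.36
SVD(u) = [[-0.69, -0.73],[-0.73, 0.69]] @ diag([3.361590705849866, 0.0028153763156212454]) @ [[-0.03, -0.93, -0.38], [-0.96, -0.08, 0.27]]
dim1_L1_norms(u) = [3.08, 3.25]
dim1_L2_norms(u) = [2.31, 2.44]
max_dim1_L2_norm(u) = 2.44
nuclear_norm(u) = 3.36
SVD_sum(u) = [[0.07, 2.14, 0.87], [0.07, 2.26, 0.92]] + [[0.0, 0.00, -0.0], [-0.00, -0.0, 0.00]]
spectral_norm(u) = 3.36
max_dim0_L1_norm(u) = 4.4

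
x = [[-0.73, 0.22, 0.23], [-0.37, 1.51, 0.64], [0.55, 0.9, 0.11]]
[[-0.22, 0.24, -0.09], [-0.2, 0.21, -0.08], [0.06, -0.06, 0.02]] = x @[[0.37, -0.4, 0.14], [-0.21, 0.23, -0.08], [0.4, -0.44, 0.15]]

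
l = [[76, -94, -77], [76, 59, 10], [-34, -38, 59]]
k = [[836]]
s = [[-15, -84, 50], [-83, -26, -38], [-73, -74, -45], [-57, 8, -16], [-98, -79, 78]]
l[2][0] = -34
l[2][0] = -34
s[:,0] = [-15, -83, -73, -57, -98]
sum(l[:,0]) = 118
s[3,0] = -57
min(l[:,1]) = -94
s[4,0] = -98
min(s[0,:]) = -84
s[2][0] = -73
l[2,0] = -34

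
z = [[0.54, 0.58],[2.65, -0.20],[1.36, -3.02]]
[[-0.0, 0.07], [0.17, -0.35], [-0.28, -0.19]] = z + [[-0.54,-0.51],  [-2.48,-0.15],  [-1.64,2.83]]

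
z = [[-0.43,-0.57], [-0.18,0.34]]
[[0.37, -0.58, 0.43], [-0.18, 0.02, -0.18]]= z @ [[-0.1, 0.75, -0.18], [-0.58, 0.46, -0.61]]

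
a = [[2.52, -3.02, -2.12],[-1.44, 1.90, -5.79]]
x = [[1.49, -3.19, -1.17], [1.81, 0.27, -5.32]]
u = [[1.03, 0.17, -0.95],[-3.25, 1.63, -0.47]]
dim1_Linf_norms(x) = [3.19, 5.32]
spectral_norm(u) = 3.74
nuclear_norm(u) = 4.93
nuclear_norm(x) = 9.16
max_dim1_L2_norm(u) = 3.67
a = x + u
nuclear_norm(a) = 10.72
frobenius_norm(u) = 3.93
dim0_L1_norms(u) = [4.28, 1.8, 1.42]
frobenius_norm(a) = 7.69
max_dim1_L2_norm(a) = 6.26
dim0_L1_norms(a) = [3.96, 4.92, 7.91]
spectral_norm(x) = 5.89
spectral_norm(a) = 6.30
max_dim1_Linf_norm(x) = 5.32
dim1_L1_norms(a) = [7.66, 9.13]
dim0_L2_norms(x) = [2.34, 3.2, 5.45]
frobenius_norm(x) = 6.74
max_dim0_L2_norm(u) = 3.41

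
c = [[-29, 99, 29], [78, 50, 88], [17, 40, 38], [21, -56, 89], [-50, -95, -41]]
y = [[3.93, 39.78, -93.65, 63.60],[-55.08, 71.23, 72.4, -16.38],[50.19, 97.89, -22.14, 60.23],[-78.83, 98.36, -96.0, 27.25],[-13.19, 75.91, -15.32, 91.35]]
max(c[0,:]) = 99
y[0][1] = 39.78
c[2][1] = 40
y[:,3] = [63.6, -16.38, 60.23, 27.25, 91.35]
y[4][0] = -13.19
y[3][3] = 27.25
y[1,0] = -55.08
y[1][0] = -55.08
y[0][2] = -93.65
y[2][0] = 50.19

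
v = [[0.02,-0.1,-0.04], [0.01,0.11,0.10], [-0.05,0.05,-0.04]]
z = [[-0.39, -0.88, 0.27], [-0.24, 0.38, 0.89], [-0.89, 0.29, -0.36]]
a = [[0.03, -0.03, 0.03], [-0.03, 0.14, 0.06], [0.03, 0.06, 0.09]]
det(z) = 1.00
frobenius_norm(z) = 1.73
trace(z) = -0.37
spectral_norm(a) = 0.18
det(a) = -0.00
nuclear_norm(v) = 0.27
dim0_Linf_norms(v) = [0.05, 0.11, 0.1]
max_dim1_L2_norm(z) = 1.0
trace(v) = 0.09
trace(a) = 0.26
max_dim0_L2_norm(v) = 0.16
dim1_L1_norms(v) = [0.16, 0.22, 0.14]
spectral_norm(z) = 1.00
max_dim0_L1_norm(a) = 0.23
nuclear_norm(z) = 3.00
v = z @ a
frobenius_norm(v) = 0.20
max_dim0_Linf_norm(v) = 0.11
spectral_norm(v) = 0.18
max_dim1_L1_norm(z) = 1.54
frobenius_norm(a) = 0.20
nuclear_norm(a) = 0.27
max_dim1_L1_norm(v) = 0.22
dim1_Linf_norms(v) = [0.1, 0.11, 0.05]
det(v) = 0.00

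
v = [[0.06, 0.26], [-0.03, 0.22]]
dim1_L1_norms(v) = [0.32, 0.25]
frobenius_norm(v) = 0.35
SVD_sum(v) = [[0.02,  0.26], [0.02,  0.22]] + [[0.04, -0.00], [-0.05, 0.00]]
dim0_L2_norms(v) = [0.07, 0.34]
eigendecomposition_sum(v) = [[0.03+0.17j, 0.13-0.49j], [(-0.02+0.06j), 0.11-0.13j]] + [[0.03-0.17j, 0.13+0.49j], [-0.01-0.06j, 0.11+0.13j]]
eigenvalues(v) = [(0.14+0.04j), (0.14-0.04j)]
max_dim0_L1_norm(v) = 0.48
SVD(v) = [[0.77, 0.63], [0.63, -0.77]] @ diag([0.34164570096868274, 0.06146718644624475]) @ [[0.08, 1.00],[1.00, -0.08]]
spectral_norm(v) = 0.34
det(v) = 0.02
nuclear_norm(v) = 0.40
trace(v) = 0.28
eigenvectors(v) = [[(0.95+0j), (0.95-0j)],[(0.29+0.14j), 0.29-0.14j]]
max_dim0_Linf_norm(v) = 0.26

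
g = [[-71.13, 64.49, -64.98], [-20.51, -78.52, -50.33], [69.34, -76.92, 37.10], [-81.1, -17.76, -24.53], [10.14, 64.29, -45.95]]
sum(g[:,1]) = -44.42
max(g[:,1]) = 64.49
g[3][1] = -17.76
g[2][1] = -76.92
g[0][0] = -71.13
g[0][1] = 64.49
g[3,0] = -81.1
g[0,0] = -71.13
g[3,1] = -17.76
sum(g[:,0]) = -93.25999999999999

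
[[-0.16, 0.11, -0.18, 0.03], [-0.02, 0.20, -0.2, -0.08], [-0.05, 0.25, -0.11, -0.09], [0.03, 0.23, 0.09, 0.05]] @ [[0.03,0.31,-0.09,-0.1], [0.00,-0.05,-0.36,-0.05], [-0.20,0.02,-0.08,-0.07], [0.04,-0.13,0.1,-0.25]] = [[0.03, -0.06, -0.01, 0.02], [0.04, -0.01, -0.06, 0.03], [0.02, -0.02, -0.09, 0.02], [-0.02, -0.01, -0.09, -0.03]]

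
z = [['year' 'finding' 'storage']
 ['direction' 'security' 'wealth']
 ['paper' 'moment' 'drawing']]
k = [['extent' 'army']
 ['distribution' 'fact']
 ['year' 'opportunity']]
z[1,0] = 'direction'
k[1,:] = ['distribution', 'fact']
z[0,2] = 'storage'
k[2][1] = 'opportunity'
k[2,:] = ['year', 'opportunity']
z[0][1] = 'finding'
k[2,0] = 'year'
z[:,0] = ['year', 'direction', 'paper']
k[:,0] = ['extent', 'distribution', 'year']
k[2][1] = 'opportunity'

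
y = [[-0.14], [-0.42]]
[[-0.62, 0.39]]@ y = [[-0.08]]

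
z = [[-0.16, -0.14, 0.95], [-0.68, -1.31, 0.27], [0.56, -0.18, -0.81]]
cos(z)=[[0.71, -0.02, 0.41], [-0.45, 0.23, 0.43], [0.19, -0.12, 0.48]]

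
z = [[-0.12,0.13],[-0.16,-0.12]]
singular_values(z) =[0.2, 0.17]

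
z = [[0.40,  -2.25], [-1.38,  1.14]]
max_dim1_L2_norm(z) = 2.29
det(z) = -2.65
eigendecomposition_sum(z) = [[-0.62, -0.64], [-0.39, -0.41]] + [[1.02,-1.61], [-0.99,1.55]]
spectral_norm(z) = 2.74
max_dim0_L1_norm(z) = 3.39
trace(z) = 1.54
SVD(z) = [[0.81, -0.59], [-0.59, -0.81]] @ diag([2.7367079270111923, 0.9679513015819049]) @ [[0.41, -0.91], [0.91, 0.41]]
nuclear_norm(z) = 3.70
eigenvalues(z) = [-1.03, 2.57]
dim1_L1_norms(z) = [2.65, 2.52]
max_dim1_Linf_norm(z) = 2.25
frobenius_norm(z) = 2.90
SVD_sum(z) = [[0.92, -2.01], [-0.67, 1.46]] + [[-0.52, -0.24], [-0.71, -0.32]]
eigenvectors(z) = [[-0.84, 0.72], [-0.54, -0.69]]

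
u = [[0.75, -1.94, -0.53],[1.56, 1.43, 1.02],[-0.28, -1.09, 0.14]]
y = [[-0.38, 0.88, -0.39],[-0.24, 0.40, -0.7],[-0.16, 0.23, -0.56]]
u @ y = [[0.27, -0.24, 1.36], [-1.1, 2.18, -2.18], [0.35, -0.65, 0.79]]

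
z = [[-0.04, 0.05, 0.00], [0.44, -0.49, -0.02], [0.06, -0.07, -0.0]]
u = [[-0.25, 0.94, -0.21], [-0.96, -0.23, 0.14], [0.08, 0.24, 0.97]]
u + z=[[-0.29,  0.99,  -0.21], [-0.52,  -0.72,  0.12], [0.14,  0.17,  0.97]]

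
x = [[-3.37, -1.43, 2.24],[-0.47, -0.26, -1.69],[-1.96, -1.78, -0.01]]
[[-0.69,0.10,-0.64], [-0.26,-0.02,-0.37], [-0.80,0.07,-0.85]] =x @ [[0.11, -0.0, 0.14], [0.33, -0.04, 0.32], [0.07, 0.02, 0.13]]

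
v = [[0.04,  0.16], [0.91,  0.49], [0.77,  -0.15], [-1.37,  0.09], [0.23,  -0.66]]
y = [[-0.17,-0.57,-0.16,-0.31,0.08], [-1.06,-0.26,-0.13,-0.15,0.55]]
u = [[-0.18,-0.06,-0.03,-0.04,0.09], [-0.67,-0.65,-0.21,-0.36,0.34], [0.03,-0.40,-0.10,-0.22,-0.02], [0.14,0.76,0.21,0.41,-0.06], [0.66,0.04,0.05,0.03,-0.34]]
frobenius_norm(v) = 2.02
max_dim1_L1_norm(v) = 1.46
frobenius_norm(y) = 1.42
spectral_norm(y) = 1.30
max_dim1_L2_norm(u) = 1.08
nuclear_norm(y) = 1.87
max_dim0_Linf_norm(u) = 0.76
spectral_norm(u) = 1.48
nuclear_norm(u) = 2.27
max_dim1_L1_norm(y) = 2.15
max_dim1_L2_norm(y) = 1.24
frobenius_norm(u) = 1.67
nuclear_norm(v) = 2.69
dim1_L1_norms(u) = [0.4, 2.23, 0.77, 1.58, 1.12]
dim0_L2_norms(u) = [0.97, 1.08, 0.32, 0.59, 0.49]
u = v @ y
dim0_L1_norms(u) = [1.68, 1.91, 0.6, 1.06, 0.85]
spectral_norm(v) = 1.83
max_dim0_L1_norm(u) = 1.91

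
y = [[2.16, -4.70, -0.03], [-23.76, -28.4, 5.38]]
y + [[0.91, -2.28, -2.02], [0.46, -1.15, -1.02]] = [[3.07, -6.98, -2.05],[-23.3, -29.55, 4.36]]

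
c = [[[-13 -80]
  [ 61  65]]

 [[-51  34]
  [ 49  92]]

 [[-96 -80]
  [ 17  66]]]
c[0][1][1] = 65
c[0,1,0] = 61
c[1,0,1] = 34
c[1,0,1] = 34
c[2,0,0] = -96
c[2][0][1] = -80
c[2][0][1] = -80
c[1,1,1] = 92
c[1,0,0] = -51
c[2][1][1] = 66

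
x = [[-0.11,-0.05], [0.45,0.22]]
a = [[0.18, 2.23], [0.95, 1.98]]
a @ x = [[0.98,0.48], [0.79,0.39]]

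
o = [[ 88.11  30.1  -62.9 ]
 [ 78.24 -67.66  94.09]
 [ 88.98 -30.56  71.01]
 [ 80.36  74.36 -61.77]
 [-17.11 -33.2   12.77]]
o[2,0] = 88.98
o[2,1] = -30.56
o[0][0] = 88.11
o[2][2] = 71.01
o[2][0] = 88.98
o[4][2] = 12.77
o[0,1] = 30.1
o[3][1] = 74.36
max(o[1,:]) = 94.09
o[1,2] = 94.09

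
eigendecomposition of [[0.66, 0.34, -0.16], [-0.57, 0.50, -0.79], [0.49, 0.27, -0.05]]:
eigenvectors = [[-0.01-0.44j,  -0.01+0.44j,  -0.27+0.00j], [0.82+0.00j,  0.82-0.00j,  0.75+0.00j], [-0.02-0.36j,  (-0.02+0.36j),  (0.6+0j)]]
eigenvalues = [(0.52+0.64j), (0.52-0.64j), (0.07+0j)]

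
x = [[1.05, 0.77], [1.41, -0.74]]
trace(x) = 0.31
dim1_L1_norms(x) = [1.82, 2.15]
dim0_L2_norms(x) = [1.76, 1.07]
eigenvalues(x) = [1.53, -1.22]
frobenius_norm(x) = 2.06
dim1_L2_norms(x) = [1.3, 1.59]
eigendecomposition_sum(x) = [[1.26, 0.43], [0.78, 0.27]] + [[-0.21, 0.34],[0.63, -1.01]]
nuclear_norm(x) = 2.82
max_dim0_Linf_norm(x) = 1.41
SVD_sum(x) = [[0.95,-0.11],[1.48,-0.18]] + [[0.10, 0.88], [-0.07, -0.56]]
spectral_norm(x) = 1.77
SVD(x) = [[-0.54, -0.84], [-0.84, 0.54]] @ diag([1.7659263622915895, 1.054800494389149]) @ [[-0.99, 0.12], [-0.12, -0.99]]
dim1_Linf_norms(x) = [1.05, 1.41]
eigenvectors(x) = [[0.85, -0.32], [0.53, 0.95]]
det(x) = -1.86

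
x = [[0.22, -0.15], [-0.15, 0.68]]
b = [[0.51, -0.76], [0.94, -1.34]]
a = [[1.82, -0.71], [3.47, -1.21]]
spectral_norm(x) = 0.72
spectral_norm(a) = 4.16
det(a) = 0.26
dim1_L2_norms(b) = [0.92, 1.64]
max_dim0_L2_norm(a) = 3.92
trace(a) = 0.61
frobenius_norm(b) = 1.88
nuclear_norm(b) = 1.89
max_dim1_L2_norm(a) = 3.67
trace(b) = -0.83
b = a @ x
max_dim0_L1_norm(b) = 2.1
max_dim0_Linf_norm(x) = 0.68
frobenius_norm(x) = 0.75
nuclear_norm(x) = 0.90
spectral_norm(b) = 1.88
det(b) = 0.03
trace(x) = 0.90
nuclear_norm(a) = 4.22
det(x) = 0.13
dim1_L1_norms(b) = [1.27, 2.28]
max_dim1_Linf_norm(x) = 0.68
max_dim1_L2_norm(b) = 1.64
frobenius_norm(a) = 4.16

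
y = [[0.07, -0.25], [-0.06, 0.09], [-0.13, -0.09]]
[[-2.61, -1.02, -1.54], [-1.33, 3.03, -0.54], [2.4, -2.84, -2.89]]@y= [[0.08,0.7],[-0.20,0.65],[0.71,-0.60]]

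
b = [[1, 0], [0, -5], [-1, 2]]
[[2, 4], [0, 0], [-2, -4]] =b@[[2, 4], [0, 0]]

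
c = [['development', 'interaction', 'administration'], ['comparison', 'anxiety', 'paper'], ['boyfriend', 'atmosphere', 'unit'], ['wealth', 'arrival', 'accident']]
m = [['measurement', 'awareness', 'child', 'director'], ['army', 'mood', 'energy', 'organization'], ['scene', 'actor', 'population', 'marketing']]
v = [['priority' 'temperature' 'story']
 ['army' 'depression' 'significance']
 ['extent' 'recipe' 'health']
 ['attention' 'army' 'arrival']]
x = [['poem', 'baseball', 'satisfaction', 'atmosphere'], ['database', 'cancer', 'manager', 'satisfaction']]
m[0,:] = ['measurement', 'awareness', 'child', 'director']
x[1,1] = 'cancer'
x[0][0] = 'poem'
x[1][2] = 'manager'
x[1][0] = 'database'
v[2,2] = 'health'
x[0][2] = 'satisfaction'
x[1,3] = 'satisfaction'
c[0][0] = 'development'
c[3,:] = ['wealth', 'arrival', 'accident']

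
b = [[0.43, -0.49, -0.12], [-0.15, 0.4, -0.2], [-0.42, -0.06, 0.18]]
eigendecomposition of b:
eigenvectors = [[(0.51+0j), (0.69+0j), (0.69-0j)], [(0.42+0j), -0.05-0.25j, (-0.05+0.25j)], [(0.75+0j), -0.64+0.25j, (-0.64-0.25j)]]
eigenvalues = [(-0.14+0j), (0.58+0.13j), (0.58-0.13j)]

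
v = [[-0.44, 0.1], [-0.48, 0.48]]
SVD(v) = [[-0.53,  -0.85],[-0.85,  0.53]] @ diag([0.7883835226001447, 0.2070058484501995]) @ [[0.81, -0.58],[0.58, 0.81]]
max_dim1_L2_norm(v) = 0.68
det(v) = -0.16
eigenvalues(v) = [-0.38, 0.42]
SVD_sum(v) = [[-0.34,0.24], [-0.54,0.39]] + [[-0.1, -0.14], [0.06, 0.09]]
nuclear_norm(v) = 1.00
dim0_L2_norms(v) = [0.65, 0.49]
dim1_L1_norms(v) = [0.54, 0.96]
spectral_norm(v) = 0.79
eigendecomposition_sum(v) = [[-0.41, 0.05], [-0.23, 0.03]] + [[-0.03, 0.05],  [-0.25, 0.45]]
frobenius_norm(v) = 0.82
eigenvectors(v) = [[-0.87, -0.11], [-0.49, -0.99]]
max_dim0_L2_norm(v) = 0.65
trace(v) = 0.04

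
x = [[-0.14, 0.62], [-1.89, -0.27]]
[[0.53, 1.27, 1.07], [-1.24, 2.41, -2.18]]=x @ [[0.52, -1.52, 0.88], [0.97, 1.71, 1.93]]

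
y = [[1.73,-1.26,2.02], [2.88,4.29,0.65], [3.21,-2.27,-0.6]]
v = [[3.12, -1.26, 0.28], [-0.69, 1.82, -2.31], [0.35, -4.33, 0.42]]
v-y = [[1.39, 0.0, -1.74],[-3.57, -2.47, -2.96],[-2.86, -2.06, 1.02]]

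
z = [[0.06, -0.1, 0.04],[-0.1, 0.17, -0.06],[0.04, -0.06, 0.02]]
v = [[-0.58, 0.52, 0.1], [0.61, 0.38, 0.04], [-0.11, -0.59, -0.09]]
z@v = [[-0.10, -0.03, -0.0], [0.17, 0.05, 0.0], [-0.06, -0.01, -0.0]]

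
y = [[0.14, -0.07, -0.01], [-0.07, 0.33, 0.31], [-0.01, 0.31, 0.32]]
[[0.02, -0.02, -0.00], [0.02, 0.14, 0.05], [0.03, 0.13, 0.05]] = y @ [[0.23, 0.13, -0.03], [0.13, 0.5, -0.06], [-0.03, -0.06, 0.22]]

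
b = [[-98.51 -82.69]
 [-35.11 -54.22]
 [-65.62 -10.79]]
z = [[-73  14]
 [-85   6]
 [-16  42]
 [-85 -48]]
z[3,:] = [-85, -48]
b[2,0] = -65.62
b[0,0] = -98.51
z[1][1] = 6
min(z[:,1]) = -48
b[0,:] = [-98.51, -82.69]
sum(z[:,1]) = 14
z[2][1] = 42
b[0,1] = -82.69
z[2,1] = 42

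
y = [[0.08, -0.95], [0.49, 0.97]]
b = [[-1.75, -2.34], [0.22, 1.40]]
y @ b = [[-0.35, -1.52], [-0.64, 0.21]]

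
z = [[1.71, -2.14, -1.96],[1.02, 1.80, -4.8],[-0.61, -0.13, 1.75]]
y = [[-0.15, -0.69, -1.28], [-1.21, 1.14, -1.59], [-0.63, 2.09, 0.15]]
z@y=[[3.57, -7.72, 0.92], [0.69, -8.68, -4.89], [-0.85, 3.93, 1.25]]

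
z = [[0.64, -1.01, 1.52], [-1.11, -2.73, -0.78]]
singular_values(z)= [3.07, 1.9]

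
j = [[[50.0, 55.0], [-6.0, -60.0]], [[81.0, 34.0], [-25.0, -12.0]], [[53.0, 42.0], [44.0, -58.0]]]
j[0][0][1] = 55.0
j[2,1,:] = [44.0, -58.0]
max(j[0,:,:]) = 55.0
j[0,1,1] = -60.0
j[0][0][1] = 55.0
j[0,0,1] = 55.0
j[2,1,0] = 44.0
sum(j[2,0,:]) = 95.0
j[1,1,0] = -25.0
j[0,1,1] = -60.0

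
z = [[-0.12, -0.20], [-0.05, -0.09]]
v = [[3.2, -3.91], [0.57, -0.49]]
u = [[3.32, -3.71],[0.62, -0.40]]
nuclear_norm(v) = 5.24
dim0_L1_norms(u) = [3.94, 4.11]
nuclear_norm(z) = 0.26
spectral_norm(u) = 5.03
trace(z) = -0.21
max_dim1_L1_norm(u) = 7.03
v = z + u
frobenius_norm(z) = 0.25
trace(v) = 2.71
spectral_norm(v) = 5.11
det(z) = 0.00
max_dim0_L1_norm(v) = 4.4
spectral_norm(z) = 0.25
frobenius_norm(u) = 5.03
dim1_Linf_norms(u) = [3.71, 0.62]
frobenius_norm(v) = 5.11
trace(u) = 2.92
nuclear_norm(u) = 5.22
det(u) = 0.97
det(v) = 0.66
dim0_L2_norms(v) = [3.25, 3.94]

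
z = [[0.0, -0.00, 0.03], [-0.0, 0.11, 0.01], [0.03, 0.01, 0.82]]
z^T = [[0.00, -0.0, 0.03], [-0.0, 0.11, 0.01], [0.03, 0.01, 0.82]]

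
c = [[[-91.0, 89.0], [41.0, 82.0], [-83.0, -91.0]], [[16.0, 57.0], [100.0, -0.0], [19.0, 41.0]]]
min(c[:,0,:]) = -91.0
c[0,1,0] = 41.0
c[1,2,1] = 41.0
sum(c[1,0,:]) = 73.0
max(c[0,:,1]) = 89.0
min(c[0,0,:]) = -91.0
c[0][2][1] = -91.0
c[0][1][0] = 41.0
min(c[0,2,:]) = -91.0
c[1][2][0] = 19.0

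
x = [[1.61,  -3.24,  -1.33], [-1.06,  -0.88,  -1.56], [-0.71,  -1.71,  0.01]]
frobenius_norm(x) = 4.76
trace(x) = 0.74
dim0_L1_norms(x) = [3.38, 5.83, 2.9]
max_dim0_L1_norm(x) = 5.83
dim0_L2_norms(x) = [2.05, 3.77, 2.05]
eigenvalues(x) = [-3.05, 2.59, 1.2]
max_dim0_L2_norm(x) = 3.77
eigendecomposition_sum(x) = [[-0.51,-1.55,-1.01], [-0.55,-1.69,-1.1], [-0.43,-1.31,-0.85]] + [[2.08,-2.02,0.15], [-0.54,0.52,-0.04], [-0.22,0.21,-0.02]] + [[0.04, 0.33, -0.47],[0.03, 0.29, -0.42],[-0.07, -0.61, 0.88]]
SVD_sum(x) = [[0.84, -3.37, -1.47], [0.26, -1.04, -0.45], [0.30, -1.22, -0.53]] + [[0.71, 0.04, 0.31],[-1.5, -0.09, -0.65],[-0.68, -0.04, -0.29]] + [[0.07, 0.09, -0.16], [0.18, 0.24, -0.45], [-0.34, -0.45, 0.84]]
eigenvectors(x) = [[0.59, 0.96, -0.43], [0.64, -0.25, -0.39], [0.49, -0.1, 0.81]]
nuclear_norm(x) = 7.30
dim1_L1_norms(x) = [6.18, 3.5, 2.43]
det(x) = -9.51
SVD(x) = [[-0.90, 0.39, -0.17], [-0.28, -0.84, -0.47], [-0.33, -0.38, 0.87]] @ diag([4.175732717991212, 1.955857449041876, 1.1646363839950782]) @ [[-0.22,  0.89,  0.39], [0.92,  0.05,  0.4], [-0.33,  -0.45,  0.83]]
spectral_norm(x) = 4.18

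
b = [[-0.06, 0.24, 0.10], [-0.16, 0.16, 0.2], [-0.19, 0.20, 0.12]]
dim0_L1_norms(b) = [0.41, 0.6, 0.42]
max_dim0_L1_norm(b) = 0.6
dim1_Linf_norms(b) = [0.24, 0.2, 0.2]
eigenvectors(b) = [[0.70+0.00j, 0.70-0.00j, 0.45+0.00j], [(0.47+0.28j), (0.47-0.28j), (-0.37+0j)], [0.33+0.33j, 0.33-0.33j, 0.81+0.00j]]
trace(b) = 0.22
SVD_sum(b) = [[-0.12, 0.18, 0.13], [-0.15, 0.21, 0.15], [-0.15, 0.21, 0.15]] + [[0.06, 0.07, -0.04], [-0.04, -0.04, 0.02], [-0.01, -0.01, 0.01]] + [[0.01, -0.00, 0.01], [0.02, -0.0, 0.03], [-0.03, 0.01, -0.04]]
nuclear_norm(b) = 0.66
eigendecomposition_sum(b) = [[-0.03+0.16j, (0.11-0.05j), 0.06-0.11j], [(-0.08+0.1j), (0.09+0.01j), 0.09-0.05j], [-0.09+0.06j, 0.07+0.03j, (0.08-0.02j)]] + [[(-0.03-0.16j),0.11+0.05j,(0.06+0.11j)],[(-0.08-0.1j),0.09-0.01j,0.09+0.05j],[-0.09-0.06j,(0.07-0.03j),(0.08+0.02j)]] + [[(-0.01+0j), (0.03-0j), -0.03-0.00j], [0.01-0.00j, (-0.02+0j), (0.02+0j)], [-0.01+0.00j, 0.05-0.00j, -0.05-0.00j]]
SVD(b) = [[-0.51, 0.83, -0.22], [-0.60, -0.53, -0.59], [-0.61, -0.17, 0.77]] @ diag([0.4859594094154196, 0.11354724791507681, 0.062052194896946515]) @ [[0.50, -0.70, -0.50],[0.60, 0.70, -0.39],[-0.63, 0.11, -0.77]]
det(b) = -0.00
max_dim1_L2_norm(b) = 0.3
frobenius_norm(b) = 0.50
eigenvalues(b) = [(0.15+0.15j), (0.15-0.15j), (-0.08+0j)]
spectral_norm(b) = 0.49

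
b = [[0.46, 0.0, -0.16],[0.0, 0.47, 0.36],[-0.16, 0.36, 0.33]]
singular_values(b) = [0.8, 0.46, 0.0]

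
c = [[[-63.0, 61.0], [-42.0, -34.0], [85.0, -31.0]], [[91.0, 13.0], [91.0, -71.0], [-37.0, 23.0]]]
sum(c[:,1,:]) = -56.0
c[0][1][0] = -42.0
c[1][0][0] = 91.0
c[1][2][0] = -37.0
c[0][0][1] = 61.0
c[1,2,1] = 23.0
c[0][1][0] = -42.0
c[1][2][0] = -37.0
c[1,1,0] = 91.0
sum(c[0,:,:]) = -24.0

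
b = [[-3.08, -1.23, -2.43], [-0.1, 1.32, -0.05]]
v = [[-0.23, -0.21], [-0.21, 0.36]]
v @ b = [[0.73, 0.01, 0.57], [0.61, 0.73, 0.49]]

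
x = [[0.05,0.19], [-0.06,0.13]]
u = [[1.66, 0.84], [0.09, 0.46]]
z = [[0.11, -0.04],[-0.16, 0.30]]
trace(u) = 2.12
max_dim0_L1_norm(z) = 0.34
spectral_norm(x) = 0.23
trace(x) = 0.18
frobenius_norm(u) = 1.92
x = u @ z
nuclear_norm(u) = 2.25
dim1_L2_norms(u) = [1.86, 0.47]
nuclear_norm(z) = 0.43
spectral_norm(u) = 1.88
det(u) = 0.69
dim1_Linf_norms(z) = [0.11, 0.3]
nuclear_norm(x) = 0.31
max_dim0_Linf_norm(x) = 0.19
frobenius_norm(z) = 0.36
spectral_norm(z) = 0.35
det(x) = 0.02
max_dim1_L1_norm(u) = 2.5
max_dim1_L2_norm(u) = 1.86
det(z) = 0.03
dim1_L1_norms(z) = [0.15, 0.46]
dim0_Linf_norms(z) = [0.16, 0.3]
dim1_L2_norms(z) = [0.12, 0.34]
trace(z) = 0.41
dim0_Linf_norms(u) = [1.66, 0.84]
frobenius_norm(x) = 0.24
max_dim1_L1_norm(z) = 0.46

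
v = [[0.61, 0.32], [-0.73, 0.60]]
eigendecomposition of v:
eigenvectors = [[-0.01-0.55j, -0.01+0.55j],[(0.83+0j), (0.83-0j)]]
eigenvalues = [(0.6+0.48j), (0.6-0.48j)]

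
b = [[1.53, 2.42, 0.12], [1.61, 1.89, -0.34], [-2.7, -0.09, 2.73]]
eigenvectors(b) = [[0.65, -0.37, 0.21], [-0.44, -0.42, 0.01], [0.63, 0.83, 0.98]]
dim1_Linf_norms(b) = [2.42, 1.89, 2.73]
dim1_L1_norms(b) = [4.07, 3.84, 5.52]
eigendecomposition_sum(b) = [[0.0, -0.0, -0.0], [-0.0, 0.00, 0.00], [0.0, -0.00, -0.0]] + [[1.43, 1.66, -0.31], [1.61, 1.87, -0.35], [-3.17, -3.69, 0.69]] + [[0.10,0.76,0.43],[0.0,0.02,0.01],[0.47,3.6,2.04]]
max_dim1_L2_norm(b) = 3.84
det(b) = 0.03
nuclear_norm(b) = 7.44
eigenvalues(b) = [0.0, 3.99, 2.16]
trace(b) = 6.15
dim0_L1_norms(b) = [5.84, 4.4, 3.19]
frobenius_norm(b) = 5.41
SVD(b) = [[-0.49, -0.63, 0.61],[-0.49, -0.38, -0.78],[0.72, -0.68, -0.12]] @ diag([4.603839146657483, 2.836751786939556, 0.002100237922467022]) @ [[-0.76, -0.47, 0.45], [0.1, -0.76, -0.64], [0.65, -0.44, 0.62]]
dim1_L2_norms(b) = [2.87, 2.51, 3.84]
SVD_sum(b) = [[1.7, 1.06, -1.01], [1.72, 1.07, -1.02], [-2.51, -1.57, 1.50]] + [[-0.17,1.36,1.13], [-0.10,0.82,0.68], [-0.19,1.48,1.23]] + [[0.00, -0.0, 0.00], [-0.0, 0.0, -0.0], [-0.00, 0.0, -0.0]]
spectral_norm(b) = 4.60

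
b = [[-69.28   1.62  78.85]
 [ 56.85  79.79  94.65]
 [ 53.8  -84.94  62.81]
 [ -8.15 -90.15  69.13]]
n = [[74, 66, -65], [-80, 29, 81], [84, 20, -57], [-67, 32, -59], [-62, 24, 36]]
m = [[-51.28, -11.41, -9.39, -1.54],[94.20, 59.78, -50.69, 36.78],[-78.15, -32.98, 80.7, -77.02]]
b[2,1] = -84.94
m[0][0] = -51.28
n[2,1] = 20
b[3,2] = 69.13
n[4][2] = 36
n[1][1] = 29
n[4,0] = -62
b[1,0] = 56.85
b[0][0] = -69.28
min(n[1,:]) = -80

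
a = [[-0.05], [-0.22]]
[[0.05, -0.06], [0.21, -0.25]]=a @ [[-0.94, 1.15]]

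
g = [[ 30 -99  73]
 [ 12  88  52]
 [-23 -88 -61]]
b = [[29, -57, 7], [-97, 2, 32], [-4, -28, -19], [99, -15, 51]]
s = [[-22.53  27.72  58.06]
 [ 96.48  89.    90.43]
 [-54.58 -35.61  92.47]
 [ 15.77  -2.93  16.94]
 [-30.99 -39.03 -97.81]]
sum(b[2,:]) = -51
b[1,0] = -97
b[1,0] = -97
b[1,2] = 32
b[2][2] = -19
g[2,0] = -23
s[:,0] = [-22.53, 96.48, -54.58, 15.77, -30.99]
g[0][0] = 30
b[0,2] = 7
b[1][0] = -97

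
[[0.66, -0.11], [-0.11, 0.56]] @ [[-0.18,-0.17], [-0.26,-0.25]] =[[-0.09, -0.08], [-0.13, -0.12]]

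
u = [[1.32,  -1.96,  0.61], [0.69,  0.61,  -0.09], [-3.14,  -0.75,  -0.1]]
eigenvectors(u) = [[-0.22-0.47j,  (-0.22+0.47j),  -0.09+0.00j], [-0.21+0.09j,  (-0.21-0.09j),  (0.24+0j)], [0.82+0.00j,  0.82-0.00j,  (0.97+0j)]]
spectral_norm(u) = 3.49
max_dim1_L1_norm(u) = 3.99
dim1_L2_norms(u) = [2.44, 0.93, 3.23]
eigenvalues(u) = [(0.92+1.73j), (0.92-1.73j), (-0+0j)]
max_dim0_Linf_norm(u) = 3.14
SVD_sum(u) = [[1.34,  0.02,  0.12], [0.68,  0.01,  0.06], [-3.13,  -0.04,  -0.28]] + [[-0.02, -1.98, 0.49],[0.01, 0.6, -0.15],[-0.01, -0.71, 0.18]] + [[0.00,-0.0,-0.0], [0.00,-0.0,-0.00], [0.00,-0.0,-0.00]]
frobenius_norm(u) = 4.15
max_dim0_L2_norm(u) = 3.48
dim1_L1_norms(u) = [3.89, 1.39, 3.99]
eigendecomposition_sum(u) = [[(0.66+0.79j), -0.98+0.71j, (0.3-0.1j)], [(0.35-0.28j), 0.31+0.43j, (-0.04-0.13j)], [(-1.57+0.43j), (-0.37-1.87j), -0.05+0.51j]] + [[(0.66-0.79j), (-0.98-0.71j), 0.30+0.10j], [0.35+0.28j, 0.31-0.43j, (-0.04+0.13j)], [-1.57-0.43j, (-0.37+1.87j), -0.05-0.51j]] + [[0.00-0.00j, 0.00-0.00j, -0j], [(-0+0j), -0.00+0.00j, -0.00+0.00j], [(-0+0j), -0.00+0.00j, -0.00+0.00j]]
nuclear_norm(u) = 5.74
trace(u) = 1.83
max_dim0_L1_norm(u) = 5.15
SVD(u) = [[-0.39, 0.9, 0.18], [-0.2, -0.28, 0.94], [0.9, 0.33, 0.28]] @ diag([3.489109205888642, 2.2518029129954513, 0.0007683803262284808]) @ [[-1.00, -0.01, -0.09], [-0.01, -0.97, 0.24], [0.09, -0.24, -0.97]]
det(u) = -0.01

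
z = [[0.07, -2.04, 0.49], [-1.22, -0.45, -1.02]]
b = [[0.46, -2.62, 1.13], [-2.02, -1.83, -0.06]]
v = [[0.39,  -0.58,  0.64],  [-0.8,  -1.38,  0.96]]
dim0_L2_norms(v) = [0.89, 1.5, 1.15]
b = v + z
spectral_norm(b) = 3.42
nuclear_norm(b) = 5.44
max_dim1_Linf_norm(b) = 2.62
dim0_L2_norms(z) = [1.22, 2.09, 1.13]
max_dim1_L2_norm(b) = 2.89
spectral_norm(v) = 1.97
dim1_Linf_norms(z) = [2.04, 1.22]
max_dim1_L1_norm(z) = 2.69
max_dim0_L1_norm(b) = 4.45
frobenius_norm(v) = 2.09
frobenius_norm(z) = 2.67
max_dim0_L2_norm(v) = 1.5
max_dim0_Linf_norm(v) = 1.38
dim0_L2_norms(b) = [2.07, 3.2, 1.13]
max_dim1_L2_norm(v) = 1.86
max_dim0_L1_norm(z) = 2.49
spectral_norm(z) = 2.11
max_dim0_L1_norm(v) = 1.96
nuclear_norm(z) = 3.75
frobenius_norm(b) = 3.97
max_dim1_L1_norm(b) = 4.21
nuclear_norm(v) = 2.67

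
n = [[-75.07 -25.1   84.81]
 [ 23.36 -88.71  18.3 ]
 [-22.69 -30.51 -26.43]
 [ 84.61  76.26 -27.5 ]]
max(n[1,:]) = 23.36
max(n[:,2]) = 84.81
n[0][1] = -25.1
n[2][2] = -26.43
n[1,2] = 18.3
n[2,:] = [-22.69, -30.51, -26.43]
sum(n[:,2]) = 49.18000000000001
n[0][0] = -75.07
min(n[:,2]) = -27.5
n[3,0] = 84.61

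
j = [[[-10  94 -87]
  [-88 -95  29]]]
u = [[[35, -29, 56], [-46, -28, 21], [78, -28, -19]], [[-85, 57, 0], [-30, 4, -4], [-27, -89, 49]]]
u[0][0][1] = -29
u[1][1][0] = -30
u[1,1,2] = -4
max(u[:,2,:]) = 78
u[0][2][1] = -28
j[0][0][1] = 94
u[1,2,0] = -27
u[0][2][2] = -19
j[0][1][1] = -95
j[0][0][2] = -87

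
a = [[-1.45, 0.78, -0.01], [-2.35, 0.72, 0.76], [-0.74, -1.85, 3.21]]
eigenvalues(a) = [(-0.03+0.04j), (-0.03-0.04j), (2.54+0j)]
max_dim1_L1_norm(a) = 5.8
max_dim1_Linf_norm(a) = 3.21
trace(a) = 2.48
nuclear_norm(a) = 6.79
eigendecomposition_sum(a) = [[(-0.76-0.56j), (0.49+0.38j), (-0.12-0.09j)], [(-1.37-1.07j), (0.87+0.73j), -0.21-0.18j], [(-0.95-0.75j), (0.6+0.51j), (-0.14-0.12j)]] + [[(-0.76+0.56j), (0.49-0.38j), (-0.12+0.09j)], [(-1.37+1.07j), 0.87-0.73j, (-0.21+0.18j)], [(-0.95+0.75j), (0.6-0.51j), -0.14+0.12j]] + [[(0.07-0j),(-0.19+0j),(0.22-0j)], [0.39-0.00j,(-1.03+0j),(1.17-0j)], [(1.15-0j),-3.06+0.00j,3.50-0.00j]]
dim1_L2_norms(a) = [1.65, 2.57, 3.78]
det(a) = 0.01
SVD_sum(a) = [[-0.13, -0.11, 0.26], [-0.55, -0.49, 1.12], [-1.51, -1.33, 3.06]] + [[-1.32, 0.89, -0.27], [-1.8, 1.21, -0.36], [0.77, -0.52, 0.15]] + [[0.00, 0.0, 0.0],[-0.00, -0.00, -0.00],[0.0, 0.0, 0.0]]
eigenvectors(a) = [[(-0.41+0.01j), (-0.41-0.01j), 0.06+0.00j], [(-0.75+0j), (-0.75-0j), 0.32+0.00j], [-0.52-0.00j, (-0.52+0j), (0.95+0j)]]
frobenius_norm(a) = 4.86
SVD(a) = [[-0.08, -0.56, -0.82],  [-0.34, -0.76, 0.55],  [-0.94, 0.33, -0.13]] @ diag([3.909525127419119, 2.884321921054084, 0.0005777589484143156]) @ [[0.41, 0.36, -0.84], [0.82, -0.55, 0.16], [-0.4, -0.75, -0.53]]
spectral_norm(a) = 3.91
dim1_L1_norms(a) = [2.24, 3.83, 5.8]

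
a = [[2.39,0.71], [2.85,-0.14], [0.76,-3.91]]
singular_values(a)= [4.11, 3.65]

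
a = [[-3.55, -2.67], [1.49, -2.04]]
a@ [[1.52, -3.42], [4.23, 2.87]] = [[-16.69, 4.48], [-6.36, -10.95]]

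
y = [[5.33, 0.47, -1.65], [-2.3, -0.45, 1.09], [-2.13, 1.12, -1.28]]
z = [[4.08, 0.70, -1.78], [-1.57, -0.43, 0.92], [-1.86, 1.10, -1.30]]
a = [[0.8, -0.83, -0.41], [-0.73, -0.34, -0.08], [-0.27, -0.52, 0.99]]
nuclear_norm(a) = 3.14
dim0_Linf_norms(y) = [5.33, 1.12, 1.65]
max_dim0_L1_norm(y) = 9.76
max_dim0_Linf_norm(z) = 4.08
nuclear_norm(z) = 7.28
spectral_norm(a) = 1.33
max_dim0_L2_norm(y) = 6.18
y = a @ z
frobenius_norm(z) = 5.49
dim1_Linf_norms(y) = [5.33, 2.3, 2.13]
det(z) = 0.02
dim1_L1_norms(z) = [6.56, 2.92, 4.26]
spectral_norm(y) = 6.36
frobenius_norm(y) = 6.74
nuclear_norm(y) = 8.61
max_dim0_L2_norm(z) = 4.75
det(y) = -0.08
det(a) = -1.04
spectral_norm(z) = 4.99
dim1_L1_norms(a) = [2.04, 1.15, 1.78]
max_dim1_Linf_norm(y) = 5.33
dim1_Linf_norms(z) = [4.08, 1.57, 1.86]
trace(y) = 3.60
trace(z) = 2.35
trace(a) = 1.45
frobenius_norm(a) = 1.86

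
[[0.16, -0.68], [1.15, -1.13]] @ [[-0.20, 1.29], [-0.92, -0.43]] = [[0.59, 0.5], [0.81, 1.97]]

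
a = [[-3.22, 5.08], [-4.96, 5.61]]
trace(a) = 2.39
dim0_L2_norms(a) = [5.91, 7.57]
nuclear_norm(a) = 10.32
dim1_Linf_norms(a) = [5.08, 5.61]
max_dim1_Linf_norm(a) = 5.61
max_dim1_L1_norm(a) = 10.57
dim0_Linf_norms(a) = [4.96, 5.61]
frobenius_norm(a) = 9.60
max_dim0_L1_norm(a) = 10.69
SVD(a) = [[-0.63, -0.78], [-0.78, 0.63]] @ diag([9.575681415245956, 0.7448660508529249]) @ [[0.61, -0.79], [-0.79, -0.61]]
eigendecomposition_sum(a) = [[-1.61+2.30j, (2.54-1.27j)], [-2.48+1.24j, (2.81+0.09j)]] + [[-1.61-2.30j, (2.54+1.27j)], [-2.48-1.24j, 2.81-0.09j]]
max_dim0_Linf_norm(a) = 5.61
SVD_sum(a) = [[-3.68, 4.72],[-4.59, 5.90]] + [[0.46, 0.36], [-0.37, -0.29]]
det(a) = 7.13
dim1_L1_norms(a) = [8.3, 10.57]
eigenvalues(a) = [(1.2+2.39j), (1.2-2.39j)]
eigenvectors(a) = [[(0.71+0j), (0.71-0j)], [0.62+0.33j, (0.62-0.33j)]]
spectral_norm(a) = 9.58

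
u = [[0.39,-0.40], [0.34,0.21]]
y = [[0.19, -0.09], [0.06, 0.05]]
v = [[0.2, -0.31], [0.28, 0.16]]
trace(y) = 0.24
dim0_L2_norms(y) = [0.2, 0.1]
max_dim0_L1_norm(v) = 0.48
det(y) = 0.01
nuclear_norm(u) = 0.95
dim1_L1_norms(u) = [0.79, 0.55]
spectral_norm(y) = 0.21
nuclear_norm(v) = 0.69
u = y + v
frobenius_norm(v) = 0.49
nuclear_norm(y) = 0.28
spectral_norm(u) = 0.57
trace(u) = 0.60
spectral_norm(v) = 0.37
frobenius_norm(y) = 0.22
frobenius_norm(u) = 0.69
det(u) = 0.22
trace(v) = 0.36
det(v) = 0.12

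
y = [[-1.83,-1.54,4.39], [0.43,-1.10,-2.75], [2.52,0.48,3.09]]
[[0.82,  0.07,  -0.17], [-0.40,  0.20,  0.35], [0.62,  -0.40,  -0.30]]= y @ [[0.04, -0.08, -0.0], [-0.07, -0.09, -0.12], [0.18, -0.05, -0.08]]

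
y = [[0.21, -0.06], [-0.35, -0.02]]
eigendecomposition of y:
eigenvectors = [[0.65, 0.20], [-0.76, 0.98]]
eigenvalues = [0.28, -0.09]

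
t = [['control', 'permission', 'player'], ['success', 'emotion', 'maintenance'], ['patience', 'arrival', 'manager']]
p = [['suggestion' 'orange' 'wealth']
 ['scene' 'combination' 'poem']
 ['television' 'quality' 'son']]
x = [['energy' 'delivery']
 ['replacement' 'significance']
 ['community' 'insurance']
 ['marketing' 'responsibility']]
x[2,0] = 'community'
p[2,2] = 'son'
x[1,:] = ['replacement', 'significance']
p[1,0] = 'scene'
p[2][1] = 'quality'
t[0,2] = 'player'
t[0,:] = ['control', 'permission', 'player']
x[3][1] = 'responsibility'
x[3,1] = 'responsibility'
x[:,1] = ['delivery', 'significance', 'insurance', 'responsibility']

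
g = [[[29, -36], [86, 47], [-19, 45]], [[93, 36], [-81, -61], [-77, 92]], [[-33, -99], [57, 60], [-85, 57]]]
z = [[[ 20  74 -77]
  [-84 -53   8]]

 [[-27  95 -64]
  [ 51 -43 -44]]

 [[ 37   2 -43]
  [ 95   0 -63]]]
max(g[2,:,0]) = 57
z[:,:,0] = [[20, -84], [-27, 51], [37, 95]]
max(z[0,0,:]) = 74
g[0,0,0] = 29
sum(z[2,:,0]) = 132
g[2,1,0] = 57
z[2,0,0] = 37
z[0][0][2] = -77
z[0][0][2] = -77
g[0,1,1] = 47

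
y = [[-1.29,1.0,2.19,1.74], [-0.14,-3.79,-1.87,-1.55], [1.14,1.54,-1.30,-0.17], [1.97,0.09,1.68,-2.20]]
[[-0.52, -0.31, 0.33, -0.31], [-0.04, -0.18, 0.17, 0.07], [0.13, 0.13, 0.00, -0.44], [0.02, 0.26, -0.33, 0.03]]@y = [[0.48,1.14,-1.51,0.20], [0.41,0.91,0.15,0.03], [-1.05,-0.40,-0.7,0.99], [-0.38,-1.47,0.04,-0.38]]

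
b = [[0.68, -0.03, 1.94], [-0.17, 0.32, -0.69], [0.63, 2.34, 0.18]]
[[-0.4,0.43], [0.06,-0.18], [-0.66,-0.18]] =b @ [[-0.06, 0.11], [-0.25, -0.12], [-0.19, 0.18]]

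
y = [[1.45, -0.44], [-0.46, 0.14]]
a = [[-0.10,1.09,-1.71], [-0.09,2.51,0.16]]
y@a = [[-0.11, 0.48, -2.55],[0.03, -0.15, 0.81]]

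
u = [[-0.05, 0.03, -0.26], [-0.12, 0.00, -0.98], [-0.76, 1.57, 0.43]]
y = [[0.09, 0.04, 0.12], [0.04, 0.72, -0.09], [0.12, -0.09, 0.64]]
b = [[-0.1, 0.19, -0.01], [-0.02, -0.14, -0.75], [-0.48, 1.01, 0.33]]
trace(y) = 1.45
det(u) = -0.00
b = y @ u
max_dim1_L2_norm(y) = 0.73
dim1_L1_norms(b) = [0.3, 0.91, 1.82]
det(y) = 0.03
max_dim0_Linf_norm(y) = 0.72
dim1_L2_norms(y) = [0.16, 0.73, 0.66]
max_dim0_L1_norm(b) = 1.34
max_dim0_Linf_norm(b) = 1.01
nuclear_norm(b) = 1.91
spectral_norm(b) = 1.24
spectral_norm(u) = 1.81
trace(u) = 0.38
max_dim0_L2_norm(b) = 1.04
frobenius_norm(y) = 0.99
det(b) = -0.00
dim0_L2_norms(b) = [0.49, 1.04, 0.82]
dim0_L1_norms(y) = [0.25, 0.85, 0.85]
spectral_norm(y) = 0.78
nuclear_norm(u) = 2.81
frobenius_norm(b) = 1.41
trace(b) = 0.09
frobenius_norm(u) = 2.07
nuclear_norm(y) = 1.45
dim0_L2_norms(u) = [0.77, 1.57, 1.1]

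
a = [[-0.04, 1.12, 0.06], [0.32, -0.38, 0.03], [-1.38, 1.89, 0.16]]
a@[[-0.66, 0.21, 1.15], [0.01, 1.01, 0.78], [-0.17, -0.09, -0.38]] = [[0.03, 1.12, 0.8],  [-0.22, -0.32, 0.06],  [0.9, 1.6, -0.17]]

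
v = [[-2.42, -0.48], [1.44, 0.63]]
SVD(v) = [[-0.85, 0.53], [0.53, 0.85]] @ diag([2.9112454251125723, 0.28626923474436183]) @ [[0.97,0.25], [-0.25,0.97]]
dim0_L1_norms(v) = [3.86, 1.11]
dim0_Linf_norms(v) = [2.42, 0.63]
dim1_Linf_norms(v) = [2.42, 1.44]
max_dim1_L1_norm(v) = 2.9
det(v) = -0.83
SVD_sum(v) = [[-2.38, -0.63], [1.5, 0.4]] + [[-0.04, 0.15], [-0.06, 0.23]]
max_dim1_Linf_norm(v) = 2.42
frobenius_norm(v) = 2.93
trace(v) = -1.79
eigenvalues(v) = [-2.17, 0.38]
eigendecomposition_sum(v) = [[-2.38, -0.41], [1.22, 0.21]] + [[-0.04, -0.07], [0.22, 0.42]]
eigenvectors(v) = [[-0.89, 0.17], [0.46, -0.99]]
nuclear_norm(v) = 3.20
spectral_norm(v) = 2.91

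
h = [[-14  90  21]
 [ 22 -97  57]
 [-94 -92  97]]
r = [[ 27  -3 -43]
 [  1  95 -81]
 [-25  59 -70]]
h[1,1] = -97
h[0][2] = 21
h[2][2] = 97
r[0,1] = -3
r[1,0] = 1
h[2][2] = 97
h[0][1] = 90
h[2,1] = -92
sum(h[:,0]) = -86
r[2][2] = -70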